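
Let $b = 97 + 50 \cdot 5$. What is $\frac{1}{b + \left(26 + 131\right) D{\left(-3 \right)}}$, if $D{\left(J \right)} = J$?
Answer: $- \frac{1}{124} \approx -0.0080645$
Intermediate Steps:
$b = 347$ ($b = 97 + 250 = 347$)
$\frac{1}{b + \left(26 + 131\right) D{\left(-3 \right)}} = \frac{1}{347 + \left(26 + 131\right) \left(-3\right)} = \frac{1}{347 + 157 \left(-3\right)} = \frac{1}{347 - 471} = \frac{1}{-124} = - \frac{1}{124}$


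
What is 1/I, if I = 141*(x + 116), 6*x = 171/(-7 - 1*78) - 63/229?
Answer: 19465/317323461 ≈ 6.1341e-5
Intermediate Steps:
x = -7419/19465 (x = (171/(-7 - 1*78) - 63/229)/6 = (171/(-7 - 78) - 63*1/229)/6 = (171/(-85) - 63/229)/6 = (171*(-1/85) - 63/229)/6 = (-171/85 - 63/229)/6 = (1/6)*(-44514/19465) = -7419/19465 ≈ -0.38115)
I = 317323461/19465 (I = 141*(-7419/19465 + 116) = 141*(2250521/19465) = 317323461/19465 ≈ 16302.)
1/I = 1/(317323461/19465) = 19465/317323461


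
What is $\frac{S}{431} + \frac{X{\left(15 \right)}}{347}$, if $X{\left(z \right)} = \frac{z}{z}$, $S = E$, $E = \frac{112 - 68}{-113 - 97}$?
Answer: $\frac{37621}{15703485} \approx 0.0023957$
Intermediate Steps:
$E = - \frac{22}{105}$ ($E = \frac{44}{-210} = 44 \left(- \frac{1}{210}\right) = - \frac{22}{105} \approx -0.20952$)
$S = - \frac{22}{105} \approx -0.20952$
$X{\left(z \right)} = 1$
$\frac{S}{431} + \frac{X{\left(15 \right)}}{347} = - \frac{22}{105 \cdot 431} + 1 \cdot \frac{1}{347} = \left(- \frac{22}{105}\right) \frac{1}{431} + 1 \cdot \frac{1}{347} = - \frac{22}{45255} + \frac{1}{347} = \frac{37621}{15703485}$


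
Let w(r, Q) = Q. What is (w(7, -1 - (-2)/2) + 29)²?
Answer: 841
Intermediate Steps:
(w(7, -1 - (-2)/2) + 29)² = ((-1 - (-2)/2) + 29)² = ((-1 - 1*(-1)) + 29)² = ((-1 + 1) + 29)² = (0 + 29)² = 29² = 841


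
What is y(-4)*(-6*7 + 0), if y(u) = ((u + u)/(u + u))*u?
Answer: 168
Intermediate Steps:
y(u) = u (y(u) = ((2*u)/((2*u)))*u = ((2*u)*(1/(2*u)))*u = 1*u = u)
y(-4)*(-6*7 + 0) = -4*(-6*7 + 0) = -4*(-42 + 0) = -4*(-42) = 168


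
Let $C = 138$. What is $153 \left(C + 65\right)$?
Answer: $31059$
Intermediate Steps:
$153 \left(C + 65\right) = 153 \left(138 + 65\right) = 153 \cdot 203 = 31059$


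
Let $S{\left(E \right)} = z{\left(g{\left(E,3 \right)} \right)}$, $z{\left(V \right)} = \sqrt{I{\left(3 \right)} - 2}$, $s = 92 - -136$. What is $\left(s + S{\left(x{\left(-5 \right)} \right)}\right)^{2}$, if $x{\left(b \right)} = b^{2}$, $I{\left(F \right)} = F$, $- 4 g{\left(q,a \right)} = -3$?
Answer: $52441$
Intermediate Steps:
$g{\left(q,a \right)} = \frac{3}{4}$ ($g{\left(q,a \right)} = \left(- \frac{1}{4}\right) \left(-3\right) = \frac{3}{4}$)
$s = 228$ ($s = 92 + 136 = 228$)
$z{\left(V \right)} = 1$ ($z{\left(V \right)} = \sqrt{3 - 2} = \sqrt{1} = 1$)
$S{\left(E \right)} = 1$
$\left(s + S{\left(x{\left(-5 \right)} \right)}\right)^{2} = \left(228 + 1\right)^{2} = 229^{2} = 52441$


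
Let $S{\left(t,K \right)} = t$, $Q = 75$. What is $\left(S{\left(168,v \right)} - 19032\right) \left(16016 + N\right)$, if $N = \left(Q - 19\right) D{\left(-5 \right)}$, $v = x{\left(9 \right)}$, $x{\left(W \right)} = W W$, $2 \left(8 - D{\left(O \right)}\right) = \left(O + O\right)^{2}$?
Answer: $-257757696$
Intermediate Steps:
$D{\left(O \right)} = 8 - 2 O^{2}$ ($D{\left(O \right)} = 8 - \frac{\left(O + O\right)^{2}}{2} = 8 - \frac{\left(2 O\right)^{2}}{2} = 8 - \frac{4 O^{2}}{2} = 8 - 2 O^{2}$)
$x{\left(W \right)} = W^{2}$
$v = 81$ ($v = 9^{2} = 81$)
$N = -2352$ ($N = \left(75 - 19\right) \left(8 - 2 \left(-5\right)^{2}\right) = 56 \left(8 - 50\right) = 56 \left(-42\right) = -2352$)
$\left(S{\left(168,v \right)} - 19032\right) \left(16016 + N\right) = \left(168 - 19032\right) \left(16016 - 2352\right) = \left(-18864\right) 13664 = -257757696$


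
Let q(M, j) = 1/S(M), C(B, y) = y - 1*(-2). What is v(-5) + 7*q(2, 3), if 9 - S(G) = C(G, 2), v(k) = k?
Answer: -18/5 ≈ -3.6000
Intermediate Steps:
C(B, y) = 2 + y (C(B, y) = y + 2 = 2 + y)
S(G) = 5 (S(G) = 9 - (2 + 2) = 9 - 1*4 = 9 - 4 = 5)
q(M, j) = 1/5
v(-5) + 7*q(2, 3) = -5 + 7*(1/5) = -5 + 7/5 = -18/5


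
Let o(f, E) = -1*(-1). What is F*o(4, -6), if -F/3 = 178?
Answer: -534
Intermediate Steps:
o(f, E) = 1
F = -534 (F = -3*178 = -534)
F*o(4, -6) = -534*1 = -534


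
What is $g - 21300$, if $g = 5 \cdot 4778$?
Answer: $2590$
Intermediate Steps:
$g = 23890$
$g - 21300 = 23890 - 21300 = 2590$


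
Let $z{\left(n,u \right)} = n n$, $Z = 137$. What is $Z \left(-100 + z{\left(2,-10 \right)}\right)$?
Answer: $-13152$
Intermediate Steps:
$z{\left(n,u \right)} = n^{2}$
$Z \left(-100 + z{\left(2,-10 \right)}\right) = 137 \left(-100 + 2^{2}\right) = 137 \left(-100 + 4\right) = 137 \left(-96\right) = -13152$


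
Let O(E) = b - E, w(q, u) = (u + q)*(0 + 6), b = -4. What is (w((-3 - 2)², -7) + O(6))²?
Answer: 9604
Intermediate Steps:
w(q, u) = 6*q + 6*u (w(q, u) = (q + u)*6 = 6*q + 6*u)
O(E) = -4 - E
(w((-3 - 2)², -7) + O(6))² = ((6*(-3 - 2)² + 6*(-7)) + (-4 - 1*6))² = ((6*(-5)² - 42) + (-4 - 6))² = ((6*25 - 42) - 10)² = ((150 - 42) - 10)² = (108 - 10)² = 98² = 9604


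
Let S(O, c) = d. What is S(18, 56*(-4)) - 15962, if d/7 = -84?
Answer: -16550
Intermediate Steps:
d = -588 (d = 7*(-84) = -588)
S(O, c) = -588
S(18, 56*(-4)) - 15962 = -588 - 15962 = -16550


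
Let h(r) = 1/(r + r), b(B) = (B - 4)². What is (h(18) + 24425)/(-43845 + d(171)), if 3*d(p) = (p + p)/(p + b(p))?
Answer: -6168296515/11072615274 ≈ -0.55708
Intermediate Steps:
b(B) = (-4 + B)²
h(r) = 1/(2*r)
d(p) = 2*p/(3*(p + (-4 + p)²)) (d(p) = ((p + p)/(p + (-4 + p)²))/3 = ((2*p)/(p + (-4 + p)²))/3 = (2*p/(p + (-4 + p)²))/3 = 2*p/(3*(p + (-4 + p)²)))
(h(18) + 24425)/(-43845 + d(171)) = ((½)/18 + 24425)/(-43845 + (⅔)*171/(171 + (-4 + 171)²)) = ((½)*(1/18) + 24425)/(-43845 + (⅔)*171/(171 + 167²)) = (1/36 + 24425)/(-43845 + (⅔)*171/(171 + 27889)) = 879301/(36*(-43845 + (⅔)*171/28060)) = 879301/(36*(-43845 + (⅔)*171*(1/28060))) = 879301/(36*(-43845 + 57/14030)) = 879301/(36*(-615145293/14030)) = (879301/36)*(-14030/615145293) = -6168296515/11072615274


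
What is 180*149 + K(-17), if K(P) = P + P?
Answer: 26786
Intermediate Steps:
K(P) = 2*P
180*149 + K(-17) = 180*149 + 2*(-17) = 26820 - 34 = 26786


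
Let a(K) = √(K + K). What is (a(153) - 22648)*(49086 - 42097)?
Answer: -158286872 + 20967*√34 ≈ -1.5816e+8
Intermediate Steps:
a(K) = √2*√K (a(K) = √(2*K) = √2*√K)
(a(153) - 22648)*(49086 - 42097) = (√2*√153 - 22648)*(49086 - 42097) = (√2*(3*√17) - 22648)*6989 = (3*√34 - 22648)*6989 = (-22648 + 3*√34)*6989 = -158286872 + 20967*√34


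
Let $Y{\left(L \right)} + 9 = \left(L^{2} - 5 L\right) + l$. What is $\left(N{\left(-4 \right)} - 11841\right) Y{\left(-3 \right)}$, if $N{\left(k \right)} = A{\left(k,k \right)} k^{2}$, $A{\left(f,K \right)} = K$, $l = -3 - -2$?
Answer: $-166670$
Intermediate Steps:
$l = -1$ ($l = -3 + 2 = -1$)
$N{\left(k \right)} = k^{3}$ ($N{\left(k \right)} = k k^{2} = k^{3}$)
$Y{\left(L \right)} = -10 + L^{2} - 5 L$ ($Y{\left(L \right)} = -9 - \left(1 - L^{2} + 5 L\right) = -10 + L^{2} - 5 L$)
$\left(N{\left(-4 \right)} - 11841\right) Y{\left(-3 \right)} = \left(\left(-4\right)^{3} - 11841\right) \left(-10 + \left(-3\right)^{2} - -15\right) = \left(-64 - 11841\right) \left(-10 + 9 + 15\right) = \left(-11905\right) 14 = -166670$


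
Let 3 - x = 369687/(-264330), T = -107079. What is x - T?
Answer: 9435118249/88110 ≈ 1.0708e+5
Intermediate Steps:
x = 387559/88110 (x = 3 - 369687/(-264330) = 3 - 369687*(-1)/264330 = 3 - 1*(-123229/88110) = 3 + 123229/88110 = 387559/88110 ≈ 4.3986)
x - T = 387559/88110 - 1*(-107079) = 387559/88110 + 107079 = 9435118249/88110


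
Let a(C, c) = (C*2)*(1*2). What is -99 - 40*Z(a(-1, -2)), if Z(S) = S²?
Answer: -739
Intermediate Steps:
a(C, c) = 4*C (a(C, c) = (2*C)*2 = 4*C)
-99 - 40*Z(a(-1, -2)) = -99 - 40*(4*(-1))² = -99 - 40*(-4)² = -99 - 40*16 = -99 - 640 = -739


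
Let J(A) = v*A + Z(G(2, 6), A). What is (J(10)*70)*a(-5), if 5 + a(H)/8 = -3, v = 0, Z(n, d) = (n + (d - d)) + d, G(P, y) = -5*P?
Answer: 0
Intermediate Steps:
Z(n, d) = d + n (Z(n, d) = (n + 0) + d = n + d = d + n)
a(H) = -64 (a(H) = -40 + 8*(-3) = -40 - 24 = -64)
J(A) = -10 + A (J(A) = 0*A + (A - 5*2) = 0 + (A - 10) = 0 + (-10 + A) = -10 + A)
(J(10)*70)*a(-5) = ((-10 + 10)*70)*(-64) = (0*70)*(-64) = 0*(-64) = 0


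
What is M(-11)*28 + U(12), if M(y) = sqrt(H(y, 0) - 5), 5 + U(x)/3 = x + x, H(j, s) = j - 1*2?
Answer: 57 + 84*I*sqrt(2) ≈ 57.0 + 118.79*I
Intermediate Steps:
H(j, s) = -2 + j (H(j, s) = j - 2 = -2 + j)
U(x) = -15 + 6*x (U(x) = -15 + 3*(x + x) = -15 + 3*(2*x) = -15 + 6*x)
M(y) = sqrt(-7 + y) (M(y) = sqrt((-2 + y) - 5) = sqrt(-7 + y))
M(-11)*28 + U(12) = sqrt(-7 - 11)*28 + (-15 + 6*12) = sqrt(-18)*28 + (-15 + 72) = (3*I*sqrt(2))*28 + 57 = 84*I*sqrt(2) + 57 = 57 + 84*I*sqrt(2)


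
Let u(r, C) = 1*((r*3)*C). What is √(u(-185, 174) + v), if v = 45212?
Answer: I*√51358 ≈ 226.62*I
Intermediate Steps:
u(r, C) = 3*C*r (u(r, C) = 1*((3*r)*C) = 1*(3*C*r) = 3*C*r)
√(u(-185, 174) + v) = √(3*174*(-185) + 45212) = √(-96570 + 45212) = √(-51358) = I*√51358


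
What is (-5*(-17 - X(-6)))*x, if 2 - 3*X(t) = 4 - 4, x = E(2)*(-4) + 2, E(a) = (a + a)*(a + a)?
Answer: -16430/3 ≈ -5476.7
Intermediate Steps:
E(a) = 4*a**2 (E(a) = (2*a)*(2*a) = 4*a**2)
x = -62 (x = (4*2**2)*(-4) + 2 = (4*4)*(-4) + 2 = 16*(-4) + 2 = -64 + 2 = -62)
X(t) = 2/3 (X(t) = 2/3 - (4 - 4)/3 = 2/3 - 1/3*0 = 2/3 + 0 = 2/3)
(-5*(-17 - X(-6)))*x = -5*(-17 - 1*2/3)*(-62) = -5*(-17 - 2/3)*(-62) = -5*(-53/3)*(-62) = (265/3)*(-62) = -16430/3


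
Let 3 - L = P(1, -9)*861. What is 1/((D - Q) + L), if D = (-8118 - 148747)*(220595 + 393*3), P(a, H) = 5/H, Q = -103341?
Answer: -3/104365424063 ≈ -2.8745e-11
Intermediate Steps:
L = 1444/3 (L = 3 - 5/(-9)*861 = 3 - 5*(-1/9)*861 = 3 - (-5)*861/9 = 3 - 1*(-1435/3) = 3 + 1435/3 = 1444/3 ≈ 481.33)
D = -34788578510 (D = -156865*(220595 + 1179) = -156865*221774 = -34788578510)
1/((D - Q) + L) = 1/((-34788578510 - 1*(-103341)) + 1444/3) = 1/((-34788578510 + 103341) + 1444/3) = 1/(-34788475169 + 1444/3) = 1/(-104365424063/3) = -3/104365424063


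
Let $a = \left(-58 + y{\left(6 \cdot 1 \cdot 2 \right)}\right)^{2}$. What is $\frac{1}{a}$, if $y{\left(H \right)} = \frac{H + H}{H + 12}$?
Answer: $\frac{1}{3249} \approx 0.00030779$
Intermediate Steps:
$y{\left(H \right)} = \frac{2 H}{12 + H}$
$a = 3249$ ($a = \left(-58 + \frac{2 \cdot 6 \cdot 1 \cdot 2}{12 + 6 \cdot 1 \cdot 2}\right)^{2} = \left(-58 + \frac{2 \cdot 6 \cdot 2}{12 + 6 \cdot 2}\right)^{2} = \left(-58 + 2 \cdot 12 \frac{1}{12 + 12}\right)^{2} = \left(-58 + 2 \cdot 12 \cdot \frac{1}{24}\right)^{2} = \left(-58 + 1\right)^{2} = \left(-57\right)^{2} = 3249$)
$\frac{1}{a} = \frac{1}{3249}$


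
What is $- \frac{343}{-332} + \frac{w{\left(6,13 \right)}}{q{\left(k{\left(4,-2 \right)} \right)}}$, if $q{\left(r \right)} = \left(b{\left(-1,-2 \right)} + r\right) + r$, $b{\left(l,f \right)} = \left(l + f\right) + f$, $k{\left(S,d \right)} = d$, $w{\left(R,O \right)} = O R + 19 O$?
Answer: $- \frac{104813}{2988} \approx -35.078$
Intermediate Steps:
$w{\left(R,O \right)} = 19 O + O R$
$b{\left(l,f \right)} = l + 2 f$ ($b{\left(l,f \right)} = \left(f + l\right) + f = l + 2 f$)
$q{\left(r \right)} = -5 + 2 r$ ($q{\left(r \right)} = \left(\left(-1 + 2 \left(-2\right)\right) + r\right) + r = \left(\left(-1 - 4\right) + r\right) + r = \left(-5 + r\right) + r = -5 + 2 r$)
$- \frac{343}{-332} + \frac{w{\left(6,13 \right)}}{q{\left(k{\left(4,-2 \right)} \right)}} = - \frac{343}{-332} + \frac{13 \left(19 + 6\right)}{-5 + 2 \left(-2\right)} = \left(-343\right) \left(- \frac{1}{332}\right) + \frac{13 \cdot 25}{-5 - 4} = \frac{343}{332} + \frac{325}{-9} = \frac{343}{332} + 325 \left(- \frac{1}{9}\right) = \frac{343}{332} - \frac{325}{9} = - \frac{104813}{2988}$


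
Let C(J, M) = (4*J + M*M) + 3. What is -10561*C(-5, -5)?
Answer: -84488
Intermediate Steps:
C(J, M) = 3 + M**2 + 4*J (C(J, M) = (4*J + M**2) + 3 = (M**2 + 4*J) + 3 = 3 + M**2 + 4*J)
-10561*C(-5, -5) = -10561*(3 + (-5)**2 + 4*(-5)) = -10561*(3 + 25 - 20) = -10561*8 = -84488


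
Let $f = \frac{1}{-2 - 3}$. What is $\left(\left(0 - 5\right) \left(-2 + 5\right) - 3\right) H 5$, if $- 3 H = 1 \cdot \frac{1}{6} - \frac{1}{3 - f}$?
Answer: $- \frac{35}{8} \approx -4.375$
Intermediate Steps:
$f = - \frac{1}{5}$ ($f = \frac{1}{-5} = - \frac{1}{5} \approx -0.2$)
$H = \frac{7}{144}$ ($H = - \frac{1 \cdot \frac{1}{6} - \frac{1}{3 - - \frac{1}{5}}}{3} = - \frac{1 \cdot \frac{1}{6} - \frac{1}{3 + \frac{1}{5}}}{3} = - \frac{\frac{1}{6} - \frac{1}{\frac{16}{5}}}{3} = - \frac{\frac{1}{6} - \frac{5}{16}}{3} = \left(- \frac{1}{3}\right) \left(- \frac{7}{48}\right) = \frac{7}{144} \approx 0.048611$)
$\left(\left(0 - 5\right) \left(-2 + 5\right) - 3\right) H 5 = \left(\left(0 - 5\right) \left(-2 + 5\right) - 3\right) \frac{7}{144} \cdot 5 = \left(\left(-5\right) 3 - 3\right) \frac{7}{144} \cdot 5 = \left(-15 - 3\right) \frac{7}{144} \cdot 5 = \left(-18\right) \frac{7}{144} \cdot 5 = \left(- \frac{7}{8}\right) 5 = - \frac{35}{8}$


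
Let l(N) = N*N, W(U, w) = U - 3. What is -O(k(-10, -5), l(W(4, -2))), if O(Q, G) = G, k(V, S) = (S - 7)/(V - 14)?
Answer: -1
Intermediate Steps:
W(U, w) = -3 + U
l(N) = N²
k(V, S) = (-7 + S)/(-14 + V)
-O(k(-10, -5), l(W(4, -2))) = -(-3 + 4)² = -1*1² = -1*1 = -1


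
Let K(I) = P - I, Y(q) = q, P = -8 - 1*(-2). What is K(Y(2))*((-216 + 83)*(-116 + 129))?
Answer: 13832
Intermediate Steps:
P = -6 (P = -8 + 2 = -6)
K(I) = -6 - I
K(Y(2))*((-216 + 83)*(-116 + 129)) = (-6 - 1*2)*((-216 + 83)*(-116 + 129)) = (-6 - 2)*(-133*13) = -8*(-1729) = 13832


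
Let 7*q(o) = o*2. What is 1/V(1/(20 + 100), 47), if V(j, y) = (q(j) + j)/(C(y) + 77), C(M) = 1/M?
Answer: 1013600/141 ≈ 7188.7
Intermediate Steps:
q(o) = 2*o/7 (q(o) = (o*2)/7 = (2*o)/7 = 2*o/7)
V(j, y) = 9*j/(7*(77 + 1/y)) (V(j, y) = (2*j/7 + j)/(1/y + 77) = (9*j/7)/(77 + 1/y) = 9*j/(7*(77 + 1/y)))
1/V(1/(20 + 100), 47) = 1/((9/7)*47/((20 + 100)*(1 + 77*47))) = 1/((9/7)*47/(120*(1 + 3619))) = 1/((9/7)*(1/120)*47/3620) = 1/((9/7)*(1/120)*47*(1/3620)) = 1/(141/1013600) = 1013600/141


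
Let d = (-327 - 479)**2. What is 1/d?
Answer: 1/649636 ≈ 1.5393e-6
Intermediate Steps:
d = 649636 (d = (-806)**2 = 649636)
1/d = 1/649636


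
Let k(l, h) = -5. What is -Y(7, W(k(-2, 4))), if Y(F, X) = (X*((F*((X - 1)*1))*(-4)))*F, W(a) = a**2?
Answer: 117600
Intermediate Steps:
Y(F, X) = -4*X*F**2*(-1 + X) (Y(F, X) = (X*((F*((-1 + X)*1))*(-4)))*F = (X*((F*(-1 + X))*(-4)))*F = (X*(-4*F*(-1 + X)))*F = (-4*F*X*(-1 + X))*F = -4*X*F**2*(-1 + X))
-Y(7, W(k(-2, 4))) = -4*(-5)**2*7**2*(1 - 1*(-5)**2) = -4*25*49*(1 - 1*25) = -4*25*49*(1 - 25) = -4*25*49*(-24) = -1*(-117600) = 117600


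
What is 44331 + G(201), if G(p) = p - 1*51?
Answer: 44481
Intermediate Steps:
G(p) = -51 + p (G(p) = p - 51 = -51 + p)
44331 + G(201) = 44331 + (-51 + 201) = 44331 + 150 = 44481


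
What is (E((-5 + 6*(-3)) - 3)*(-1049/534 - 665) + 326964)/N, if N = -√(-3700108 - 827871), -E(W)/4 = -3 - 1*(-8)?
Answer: 90860978*I*√4527979/1208970393 ≈ 159.92*I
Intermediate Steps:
E(W) = -20 (E(W) = -4*(-3 - 1*(-8)) = -4*(-3 + 8) = -4*5 = -20)
N = -I*√4527979 (N = -√(-4527979) = -I*√4527979 ≈ -2127.9*I)
(E((-5 + 6*(-3)) - 3)*(-1049/534 - 665) + 326964)/N = (-20*(-1049/534 - 665) + 326964)/((-I*√4527979)) = (-20*(-1049*1/534 - 665) + 326964)*(I*√4527979/4527979) = (-20*(-1049/534 - 665) + 326964)*(I*√4527979/4527979) = (-20*(-356159/534) + 326964)*(I*√4527979/4527979) = (3561590/267 + 326964)*(I*√4527979/4527979) = 90860978*(I*√4527979/4527979)/267 = 90860978*I*√4527979/1208970393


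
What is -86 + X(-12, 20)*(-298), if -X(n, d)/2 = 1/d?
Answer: -281/5 ≈ -56.200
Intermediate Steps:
X(n, d) = -2/d
-86 + X(-12, 20)*(-298) = -86 - 2/20*(-298) = -86 - 2*1/20*(-298) = -86 - ⅒*(-298) = -86 + 149/5 = -281/5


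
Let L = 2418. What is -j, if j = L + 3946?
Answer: -6364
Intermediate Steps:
j = 6364 (j = 2418 + 3946 = 6364)
-j = -1*6364 = -6364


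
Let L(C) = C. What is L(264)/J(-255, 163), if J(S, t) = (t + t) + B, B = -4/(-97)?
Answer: 4268/5271 ≈ 0.80971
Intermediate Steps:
B = 4/97 (B = -4*(-1/97) = 4/97 ≈ 0.041237)
J(S, t) = 4/97 + 2*t (J(S, t) = (t + t) + 4/97 = 2*t + 4/97 = 4/97 + 2*t)
L(264)/J(-255, 163) = 264/(4/97 + 2*163) = 264/(4/97 + 326) = 264/(31626/97) = 264*(97/31626) = 4268/5271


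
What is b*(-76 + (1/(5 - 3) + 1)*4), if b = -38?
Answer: 2660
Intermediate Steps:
b*(-76 + (1/(5 - 3) + 1)*4) = -38*(-76 + (1/(5 - 3) + 1)*4) = -38*(-76 + (1/2 + 1)*4) = -38*(-76 + (½ + 1)*4) = -38*(-76 + (3/2)*4) = -38*(-76 + 6) = -38*(-70) = 2660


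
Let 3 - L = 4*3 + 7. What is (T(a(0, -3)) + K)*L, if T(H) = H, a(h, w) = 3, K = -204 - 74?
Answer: 4400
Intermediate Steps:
K = -278
L = -16 (L = 3 - (4*3 + 7) = 3 - (12 + 7) = 3 - 1*19 = 3 - 19 = -16)
(T(a(0, -3)) + K)*L = (3 - 278)*(-16) = -275*(-16) = 4400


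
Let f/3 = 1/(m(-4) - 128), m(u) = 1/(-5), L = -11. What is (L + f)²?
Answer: 49928356/410881 ≈ 121.52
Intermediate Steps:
m(u) = -⅕
f = -15/641 (f = 3/(-⅕ - 128) = 3/(-641/5) = 3*(-5/641) = -15/641 ≈ -0.023401)
(L + f)² = (-11 - 15/641)² = (-7066/641)² = 49928356/410881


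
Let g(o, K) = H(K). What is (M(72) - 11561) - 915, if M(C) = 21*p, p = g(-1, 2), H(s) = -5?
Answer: -12581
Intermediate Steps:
g(o, K) = -5
p = -5
M(C) = -105 (M(C) = 21*(-5) = -105)
(M(72) - 11561) - 915 = (-105 - 11561) - 915 = -11666 - 915 = -12581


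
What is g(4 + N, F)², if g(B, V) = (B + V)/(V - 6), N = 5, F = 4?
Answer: 169/4 ≈ 42.250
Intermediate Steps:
g(B, V) = (B + V)/(-6 + V)
g(4 + N, F)² = (((4 + 5) + 4)/(-6 + 4))² = ((9 + 4)/(-2))² = (-½*13)² = (-13/2)² = 169/4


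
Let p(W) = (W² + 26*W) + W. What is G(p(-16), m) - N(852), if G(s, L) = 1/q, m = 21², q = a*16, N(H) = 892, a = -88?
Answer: -1255937/1408 ≈ -892.00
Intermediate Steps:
q = -1408 (q = -88*16 = -1408)
p(W) = W² + 27*W
m = 441
G(s, L) = -1/1408 (G(s, L) = 1/(-1408) = -1/1408)
G(p(-16), m) - N(852) = -1/1408 - 1*892 = -1/1408 - 892 = -1255937/1408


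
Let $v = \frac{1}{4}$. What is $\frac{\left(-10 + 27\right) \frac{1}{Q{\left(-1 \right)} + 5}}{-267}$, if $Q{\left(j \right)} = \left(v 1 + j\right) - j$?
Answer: $- \frac{68}{5607} \approx -0.012128$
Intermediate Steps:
$v = \frac{1}{4} \approx 0.25$
$Q{\left(j \right)} = \frac{1}{4}$ ($Q{\left(j \right)} = \left(\frac{1}{4} \cdot 1 + j\right) - j = \left(\frac{1}{4} + j\right) - j = \frac{1}{4}$)
$\frac{\left(-10 + 27\right) \frac{1}{Q{\left(-1 \right)} + 5}}{-267} = \frac{\left(-10 + 27\right) \frac{1}{\frac{1}{4} + 5}}{-267} = - \frac{17 \frac{1}{\frac{21}{4}}}{267} = - \frac{17 \cdot \frac{4}{21}}{267} = \left(- \frac{1}{267}\right) \frac{68}{21} = - \frac{68}{5607}$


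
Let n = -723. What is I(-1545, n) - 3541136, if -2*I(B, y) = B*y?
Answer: -8199307/2 ≈ -4.0997e+6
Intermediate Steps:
I(B, y) = -B*y/2
I(-1545, n) - 3541136 = -½*(-1545)*(-723) - 3541136 = -1117035/2 - 3541136 = -8199307/2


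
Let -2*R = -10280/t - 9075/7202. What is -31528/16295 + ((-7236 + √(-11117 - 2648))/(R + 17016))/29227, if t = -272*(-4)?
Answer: -15362788911198894712/7940077499238100205 + 979472*I*√13765/487270788538699 ≈ -1.9348 + 2.3584e-7*I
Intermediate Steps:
t = 1088
R = 5244385/979472 (R = -(-10280/1088 - 9075/7202)/2 = -(-10280*1/1088 - 9075*1/7202)/2 = -(-1285/136 - 9075/7202)/2 = -½*(-5244385/489736) = 5244385/979472 ≈ 5.3543)
-31528/16295 + ((-7236 + √(-11117 - 2648))/(R + 17016))/29227 = -31528/16295 + ((-7236 + √(-11117 - 2648))/(5244385/979472 + 17016))/29227 = -31528*1/16295 + ((-7236 + √(-13765))/(16671939937/979472))*(1/29227) = -31528/16295 + ((-7236 + I*√13765)*(979472/16671939937))*(1/29227) = -31528/16295 + (-7087459392/16671939937 + 979472*I*√13765/16671939937)*(1/29227) = -31528/16295 + (-7087459392/487270788538699 + 979472*I*√13765/487270788538699) = -15362788911198894712/7940077499238100205 + 979472*I*√13765/487270788538699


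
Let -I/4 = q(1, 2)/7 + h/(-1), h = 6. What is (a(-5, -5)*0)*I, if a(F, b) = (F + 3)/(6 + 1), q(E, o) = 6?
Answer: 0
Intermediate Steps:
a(F, b) = 3/7 + F/7 (a(F, b) = (3 + F)/7 = (3 + F)*(⅐) = 3/7 + F/7)
I = 144/7 (I = -4*(6/7 + 6/(-1)) = -4*(6*(⅐) + 6*(-1)) = -4*(6/7 - 6) = -4*(-36/7) = 144/7 ≈ 20.571)
(a(-5, -5)*0)*I = ((3/7 + (⅐)*(-5))*0)*(144/7) = ((3/7 - 5/7)*0)*(144/7) = -2/7*0*(144/7) = 0*(144/7) = 0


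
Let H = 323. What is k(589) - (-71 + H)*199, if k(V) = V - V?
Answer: -50148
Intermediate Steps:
k(V) = 0
k(589) - (-71 + H)*199 = 0 - (-71 + 323)*199 = 0 - 252*199 = 0 - 1*50148 = 0 - 50148 = -50148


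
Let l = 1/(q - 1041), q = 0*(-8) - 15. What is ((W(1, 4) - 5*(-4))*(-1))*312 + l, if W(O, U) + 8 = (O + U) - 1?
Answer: -5271553/1056 ≈ -4992.0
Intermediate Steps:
q = -15 (q = 0 - 15 = -15)
W(O, U) = -9 + O + U (W(O, U) = -8 + ((O + U) - 1) = -8 + (-1 + O + U) = -9 + O + U)
l = -1/1056 (l = 1/(-15 - 1041) = 1/(-1056) = -1/1056 ≈ -0.00094697)
((W(1, 4) - 5*(-4))*(-1))*312 + l = (((-9 + 1 + 4) - 5*(-4))*(-1))*312 - 1/1056 = ((-4 + 20)*(-1))*312 - 1/1056 = (16*(-1))*312 - 1/1056 = -16*312 - 1/1056 = -4992 - 1/1056 = -5271553/1056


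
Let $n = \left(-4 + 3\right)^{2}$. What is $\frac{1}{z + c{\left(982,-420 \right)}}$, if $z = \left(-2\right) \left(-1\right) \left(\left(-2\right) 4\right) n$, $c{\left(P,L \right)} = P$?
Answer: $\frac{1}{966} \approx 0.0010352$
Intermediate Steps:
$n = 1$ ($n = \left(-1\right)^{2} = 1$)
$z = -16$ ($z = \left(-2\right) \left(-1\right) \left(\left(-2\right) 4\right) 1 = 2 \left(-8\right) 1 = \left(-16\right) 1 = -16$)
$\frac{1}{z + c{\left(982,-420 \right)}} = \frac{1}{-16 + 982} = \frac{1}{966}$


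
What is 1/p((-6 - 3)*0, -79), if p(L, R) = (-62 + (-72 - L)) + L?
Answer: -1/134 ≈ -0.0074627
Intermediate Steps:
p(L, R) = -134 (p(L, R) = (-134 - L) + L = -134)
1/p((-6 - 3)*0, -79) = 1/(-134) = -1/134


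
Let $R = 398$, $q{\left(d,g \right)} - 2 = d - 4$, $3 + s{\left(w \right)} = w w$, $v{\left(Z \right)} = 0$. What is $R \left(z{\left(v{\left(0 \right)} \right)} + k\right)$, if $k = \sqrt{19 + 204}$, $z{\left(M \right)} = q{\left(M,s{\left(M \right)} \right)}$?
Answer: $-796 + 398 \sqrt{223} \approx 5147.4$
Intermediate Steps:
$s{\left(w \right)} = -3 + w^{2}$ ($s{\left(w \right)} = -3 + w w = -3 + w^{2}$)
$q{\left(d,g \right)} = -2 + d$ ($q{\left(d,g \right)} = 2 + \left(d - 4\right) = 2 + \left(-4 + d\right) = -2 + d$)
$z{\left(M \right)} = -2 + M$
$k = \sqrt{223} \approx 14.933$
$R \left(z{\left(v{\left(0 \right)} \right)} + k\right) = 398 \left(\left(-2 + 0\right) + \sqrt{223}\right) = 398 \left(-2 + \sqrt{223}\right) = -796 + 398 \sqrt{223}$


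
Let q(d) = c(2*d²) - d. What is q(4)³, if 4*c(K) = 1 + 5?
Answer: -125/8 ≈ -15.625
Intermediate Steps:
c(K) = 3/2 (c(K) = (1 + 5)/4 = (¼)*6 = 3/2)
q(d) = 3/2 - d
q(4)³ = (3/2 - 1*4)³ = (3/2 - 4)³ = (-5/2)³ = -125/8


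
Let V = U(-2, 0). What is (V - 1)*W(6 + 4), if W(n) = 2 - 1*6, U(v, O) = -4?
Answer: 20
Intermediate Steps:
W(n) = -4 (W(n) = 2 - 6 = -4)
V = -4
(V - 1)*W(6 + 4) = (-4 - 1)*(-4) = -5*(-4) = 20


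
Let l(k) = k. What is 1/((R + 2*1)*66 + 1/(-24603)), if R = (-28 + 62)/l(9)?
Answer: 24603/9381943 ≈ 0.0026224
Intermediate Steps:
R = 34/9 (R = (-28 + 62)/9 = 34*(1/9) = 34/9 ≈ 3.7778)
1/((R + 2*1)*66 + 1/(-24603)) = 1/((34/9 + 2*1)*66 + 1/(-24603)) = 1/((34/9 + 2)*66 - 1/24603) = 1/((52/9)*66 - 1/24603) = 1/(1144/3 - 1/24603) = 1/(9381943/24603) = 24603/9381943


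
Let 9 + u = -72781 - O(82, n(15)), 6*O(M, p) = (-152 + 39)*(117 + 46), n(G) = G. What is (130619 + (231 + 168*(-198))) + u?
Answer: 167195/6 ≈ 27866.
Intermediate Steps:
O(M, p) = -18419/6 (O(M, p) = ((-152 + 39)*(117 + 46))/6 = (-113*163)/6 = (⅙)*(-18419) = -18419/6)
u = -418321/6 (u = -9 + (-72781 - 1*(-18419/6)) = -9 + (-72781 + 18419/6) = -9 - 418267/6 = -418321/6 ≈ -69720.)
(130619 + (231 + 168*(-198))) + u = (130619 + (231 + 168*(-198))) - 418321/6 = (130619 + (231 - 33264)) - 418321/6 = (130619 - 33033) - 418321/6 = 97586 - 418321/6 = 167195/6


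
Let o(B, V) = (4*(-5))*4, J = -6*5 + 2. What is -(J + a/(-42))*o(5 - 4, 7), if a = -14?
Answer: -6640/3 ≈ -2213.3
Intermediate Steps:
J = -28 (J = -30 + 2 = -28)
o(B, V) = -80 (o(B, V) = -20*4 = -80)
-(J + a/(-42))*o(5 - 4, 7) = -(-28 - 14/(-42))*(-80) = -(-28 - 14*(-1/42))*(-80) = -(-28 + ⅓)*(-80) = -(-83)*(-80)/3 = -1*6640/3 = -6640/3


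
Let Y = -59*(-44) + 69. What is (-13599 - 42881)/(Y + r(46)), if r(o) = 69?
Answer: -28240/1367 ≈ -20.658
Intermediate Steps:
Y = 2665 (Y = 2596 + 69 = 2665)
(-13599 - 42881)/(Y + r(46)) = (-13599 - 42881)/(2665 + 69) = -56480/2734 = -56480*1/2734 = -28240/1367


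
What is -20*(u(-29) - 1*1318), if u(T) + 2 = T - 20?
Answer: 27380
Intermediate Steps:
u(T) = -22 + T (u(T) = -2 + (T - 20) = -2 + (-20 + T) = -22 + T)
-20*(u(-29) - 1*1318) = -20*((-22 - 29) - 1*1318) = -20*(-51 - 1318) = -20*(-1369) = 27380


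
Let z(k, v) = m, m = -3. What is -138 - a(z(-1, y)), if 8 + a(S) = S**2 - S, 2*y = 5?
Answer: -142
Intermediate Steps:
y = 5/2 (y = (1/2)*5 = 5/2 ≈ 2.5000)
z(k, v) = -3
a(S) = -8 + S**2 - S (a(S) = -8 + (S**2 - S) = -8 + S**2 - S)
-138 - a(z(-1, y)) = -138 - (-8 + (-3)**2 - 1*(-3)) = -138 - (-8 + 9 + 3) = -138 - 1*4 = -138 - 4 = -142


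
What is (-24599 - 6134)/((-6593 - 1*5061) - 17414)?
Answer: 30733/29068 ≈ 1.0573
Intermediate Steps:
(-24599 - 6134)/((-6593 - 1*5061) - 17414) = -30733/((-6593 - 5061) - 17414) = -30733/(-11654 - 17414) = -30733/(-29068) = -30733*(-1/29068) = 30733/29068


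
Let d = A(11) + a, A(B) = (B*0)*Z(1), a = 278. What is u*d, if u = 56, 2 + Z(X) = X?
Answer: 15568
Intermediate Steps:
Z(X) = -2 + X
A(B) = 0 (A(B) = (B*0)*(-2 + 1) = 0*(-1) = 0)
d = 278 (d = 0 + 278 = 278)
u*d = 56*278 = 15568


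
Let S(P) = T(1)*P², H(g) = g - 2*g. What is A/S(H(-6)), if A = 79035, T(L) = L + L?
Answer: 26345/24 ≈ 1097.7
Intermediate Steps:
H(g) = -g
T(L) = 2*L
S(P) = 2*P² (S(P) = (2*1)*P² = 2*P²)
A/S(H(-6)) = 79035/((2*(-1*(-6))²)) = 79035/((2*6²)) = 79035/((2*36)) = 79035/72 = 79035*(1/72) = 26345/24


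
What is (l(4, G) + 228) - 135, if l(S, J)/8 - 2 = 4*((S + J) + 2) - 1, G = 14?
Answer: 741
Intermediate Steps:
l(S, J) = 72 + 32*J + 32*S (l(S, J) = 16 + 8*(4*((S + J) + 2) - 1) = 16 + 8*(4*((J + S) + 2) - 1) = 16 + 8*(4*(2 + J + S) - 1) = 16 + 8*((8 + 4*J + 4*S) - 1) = 16 + 8*(7 + 4*J + 4*S) = 16 + (56 + 32*J + 32*S) = 72 + 32*J + 32*S)
(l(4, G) + 228) - 135 = ((72 + 32*14 + 32*4) + 228) - 135 = ((72 + 448 + 128) + 228) - 135 = (648 + 228) - 135 = 876 - 135 = 741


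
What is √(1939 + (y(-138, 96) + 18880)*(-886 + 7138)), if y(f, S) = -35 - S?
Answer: √117220687 ≈ 10827.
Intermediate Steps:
√(1939 + (y(-138, 96) + 18880)*(-886 + 7138)) = √(1939 + ((-35 - 1*96) + 18880)*(-886 + 7138)) = √(1939 + ((-35 - 96) + 18880)*6252) = √(1939 + (-131 + 18880)*6252) = √(1939 + 18749*6252) = √(1939 + 117218748) = √117220687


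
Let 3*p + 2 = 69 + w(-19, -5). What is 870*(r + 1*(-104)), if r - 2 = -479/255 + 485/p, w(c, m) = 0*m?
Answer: -81416804/1139 ≈ -71481.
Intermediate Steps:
w(c, m) = 0
p = 67/3 (p = -2/3 + (69 + 0)/3 = -2/3 + (1/3)*69 = -2/3 + 23 = 67/3 ≈ 22.333)
r = 373102/17085 (r = 2 + (-479/255 + 485/(67/3)) = 2 + (-479*1/255 + 485*(3/67)) = 2 + (-479/255 + 1455/67) = 2 + 338932/17085 = 373102/17085 ≈ 21.838)
870*(r + 1*(-104)) = 870*(373102/17085 + 1*(-104)) = 870*(373102/17085 - 104) = 870*(-1403738/17085) = -81416804/1139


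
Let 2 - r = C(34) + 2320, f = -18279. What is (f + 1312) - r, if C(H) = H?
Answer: -14615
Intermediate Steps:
r = -2352 (r = 2 - (34 + 2320) = 2 - 1*2354 = 2 - 2354 = -2352)
(f + 1312) - r = (-18279 + 1312) - 1*(-2352) = -16967 + 2352 = -14615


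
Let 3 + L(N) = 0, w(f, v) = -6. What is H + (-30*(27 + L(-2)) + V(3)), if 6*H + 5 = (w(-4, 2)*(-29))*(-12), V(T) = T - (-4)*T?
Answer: -6323/6 ≈ -1053.8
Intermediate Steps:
L(N) = -3 (L(N) = -3 + 0 = -3)
V(T) = 5*T (V(T) = T + 4*T = 5*T)
H = -2093/6 (H = -⅚ + (-6*(-29)*(-12))/6 = -⅚ + (174*(-12))/6 = -⅚ + (⅙)*(-2088) = -⅚ - 348 = -2093/6 ≈ -348.83)
H + (-30*(27 + L(-2)) + V(3)) = -2093/6 + (-30*(27 - 3) + 5*3) = -2093/6 + (-30*24 + 15) = -2093/6 + (-720 + 15) = -2093/6 - 705 = -6323/6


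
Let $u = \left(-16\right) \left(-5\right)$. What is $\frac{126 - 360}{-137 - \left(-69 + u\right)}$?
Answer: $\frac{117}{74} \approx 1.5811$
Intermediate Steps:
$u = 80$
$\frac{126 - 360}{-137 - \left(-69 + u\right)} = \frac{126 - 360}{-137 + \left(69 - 80\right)} = - \frac{234}{-137 + \left(69 - 80\right)} = - \frac{234}{-137 - 11} = - \frac{234}{-148} = \left(-234\right) \left(- \frac{1}{148}\right) = \frac{117}{74}$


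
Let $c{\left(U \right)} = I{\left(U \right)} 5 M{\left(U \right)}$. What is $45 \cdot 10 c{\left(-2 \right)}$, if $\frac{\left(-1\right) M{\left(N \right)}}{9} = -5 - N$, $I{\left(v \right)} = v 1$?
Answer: $-121500$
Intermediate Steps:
$I{\left(v \right)} = v$
$M{\left(N \right)} = 45 + 9 N$ ($M{\left(N \right)} = - 9 \left(-5 - N\right) = 45 + 9 N$)
$c{\left(U \right)} = 5 U \left(45 + 9 U\right)$ ($c{\left(U \right)} = U 5 \left(45 + 9 U\right) = 5 U \left(45 + 9 U\right)$)
$45 \cdot 10 c{\left(-2 \right)} = 45 \cdot 10 \cdot 45 \left(-2\right) \left(5 - 2\right) = 450 \cdot 45 \left(-2\right) 3 = 450 \left(-270\right) = -121500$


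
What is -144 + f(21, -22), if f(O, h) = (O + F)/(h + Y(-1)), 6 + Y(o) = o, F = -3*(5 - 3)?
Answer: -4191/29 ≈ -144.52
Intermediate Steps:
F = -6 (F = -3*2 = -6)
Y(o) = -6 + o
f(O, h) = (-6 + O)/(-7 + h) (f(O, h) = (O - 6)/(h + (-6 - 1)) = (-6 + O)/(h - 7) = (-6 + O)/(-7 + h))
-144 + f(21, -22) = -144 + (-6 + 21)/(-7 - 22) = -144 + 15/(-29) = -144 - 1/29*15 = -144 - 15/29 = -4191/29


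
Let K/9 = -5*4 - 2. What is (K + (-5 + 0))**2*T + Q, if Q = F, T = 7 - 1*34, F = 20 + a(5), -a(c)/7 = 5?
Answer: -1112658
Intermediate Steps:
K = -198 (K = 9*(-5*4 - 2) = 9*(-20 - 2) = 9*(-22) = -198)
a(c) = -35 (a(c) = -7*5 = -35)
F = -15 (F = 20 - 35 = -15)
T = -27 (T = 7 - 34 = -27)
Q = -15
(K + (-5 + 0))**2*T + Q = (-198 + (-5 + 0))**2*(-27) - 15 = (-198 - 5)**2*(-27) - 15 = (-203)**2*(-27) - 15 = 41209*(-27) - 15 = -1112643 - 15 = -1112658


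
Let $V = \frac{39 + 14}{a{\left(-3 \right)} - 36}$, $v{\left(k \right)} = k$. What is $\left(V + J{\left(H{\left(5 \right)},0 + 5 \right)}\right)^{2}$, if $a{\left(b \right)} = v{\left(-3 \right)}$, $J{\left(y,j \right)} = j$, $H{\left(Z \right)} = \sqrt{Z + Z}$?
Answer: $\frac{20164}{1521} \approx 13.257$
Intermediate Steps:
$H{\left(Z \right)} = \sqrt{2} \sqrt{Z}$ ($H{\left(Z \right)} = \sqrt{2 Z} = \sqrt{2} \sqrt{Z}$)
$a{\left(b \right)} = -3$
$V = - \frac{53}{39}$ ($V = \frac{39 + 14}{-3 - 36} = \frac{53}{-39} = 53 \left(- \frac{1}{39}\right) = - \frac{53}{39} \approx -1.359$)
$\left(V + J{\left(H{\left(5 \right)},0 + 5 \right)}\right)^{2} = \left(- \frac{53}{39} + \left(0 + 5\right)\right)^{2} = \left(- \frac{53}{39} + 5\right)^{2} = \left(\frac{142}{39}\right)^{2} = \frac{20164}{1521}$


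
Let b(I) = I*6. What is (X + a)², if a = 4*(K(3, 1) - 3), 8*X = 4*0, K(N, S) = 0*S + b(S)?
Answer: 144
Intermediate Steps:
b(I) = 6*I
K(N, S) = 6*S (K(N, S) = 0*S + 6*S = 0 + 6*S = 6*S)
X = 0 (X = (4*0)/8 = (⅛)*0 = 0)
a = 12 (a = 4*(6*1 - 3) = 4*(6 - 3) = 4*3 = 12)
(X + a)² = (0 + 12)² = 12² = 144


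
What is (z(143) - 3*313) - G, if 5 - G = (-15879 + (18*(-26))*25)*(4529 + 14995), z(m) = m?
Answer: -538453197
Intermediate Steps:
G = 538452401 (G = 5 - (-15879 + (18*(-26))*25)*(4529 + 14995) = 5 - (-15879 - 468*25)*19524 = 5 - (-15879 - 11700)*19524 = 5 - (-27579)*19524 = 5 - 1*(-538452396) = 5 + 538452396 = 538452401)
(z(143) - 3*313) - G = (143 - 3*313) - 1*538452401 = (143 - 1*939) - 538452401 = (143 - 939) - 538452401 = -796 - 538452401 = -538453197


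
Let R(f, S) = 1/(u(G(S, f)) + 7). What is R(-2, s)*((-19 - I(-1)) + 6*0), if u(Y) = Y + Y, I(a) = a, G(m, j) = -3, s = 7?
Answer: -18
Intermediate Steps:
u(Y) = 2*Y
R(f, S) = 1 (R(f, S) = 1/(2*(-3) + 7) = 1/(-6 + 7) = 1/1 = 1)
R(-2, s)*((-19 - I(-1)) + 6*0) = 1*((-19 - 1*(-1)) + 6*0) = 1*((-19 + 1) + 0) = 1*(-18 + 0) = 1*(-18) = -18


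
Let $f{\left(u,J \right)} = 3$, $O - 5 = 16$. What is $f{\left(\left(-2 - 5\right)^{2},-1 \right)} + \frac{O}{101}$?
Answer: $\frac{324}{101} \approx 3.2079$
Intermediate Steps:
$O = 21$ ($O = 5 + 16 = 21$)
$f{\left(\left(-2 - 5\right)^{2},-1 \right)} + \frac{O}{101} = 3 + \frac{21}{101} = \frac{324}{101}$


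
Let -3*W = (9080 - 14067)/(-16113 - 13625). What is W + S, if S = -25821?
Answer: -2303599681/89214 ≈ -25821.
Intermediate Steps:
W = -4987/89214 (W = -(9080 - 14067)/(3*(-16113 - 13625)) = -(-4987)/(3*(-29738)) = -(-4987)*(-1)/(3*29738) = -⅓*4987/29738 = -4987/89214 ≈ -0.055899)
W + S = -4987/89214 - 25821 = -2303599681/89214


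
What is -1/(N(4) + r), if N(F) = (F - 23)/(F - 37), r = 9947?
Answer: -33/328270 ≈ -0.00010053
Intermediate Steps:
N(F) = (-23 + F)/(-37 + F)
-1/(N(4) + r) = -1/((-23 + 4)/(-37 + 4) + 9947) = -1/(-19/(-33) + 9947) = -1/(-1/33*(-19) + 9947) = -1/(19/33 + 9947) = -1/328270/33 = -1*33/328270 = -33/328270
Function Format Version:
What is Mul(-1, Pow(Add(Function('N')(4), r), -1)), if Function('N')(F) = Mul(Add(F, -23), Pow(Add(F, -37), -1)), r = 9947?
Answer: Rational(-33, 328270) ≈ -0.00010053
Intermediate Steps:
Function('N')(F) = Mul(Pow(Add(-37, F), -1), Add(-23, F)) (Function('N')(F) = Mul(Add(-23, F), Pow(Add(-37, F), -1)) = Mul(Pow(Add(-37, F), -1), Add(-23, F)))
Mul(-1, Pow(Add(Function('N')(4), r), -1)) = Mul(-1, Pow(Add(Mul(Pow(Add(-37, 4), -1), Add(-23, 4)), 9947), -1)) = Mul(-1, Pow(Add(Mul(Pow(-33, -1), -19), 9947), -1)) = Mul(-1, Pow(Add(Mul(Rational(-1, 33), -19), 9947), -1)) = Mul(-1, Pow(Add(Rational(19, 33), 9947), -1)) = Mul(-1, Pow(Rational(328270, 33), -1)) = Mul(-1, Rational(33, 328270)) = Rational(-33, 328270)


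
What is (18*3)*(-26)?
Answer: -1404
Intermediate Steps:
(18*3)*(-26) = 54*(-26) = -1404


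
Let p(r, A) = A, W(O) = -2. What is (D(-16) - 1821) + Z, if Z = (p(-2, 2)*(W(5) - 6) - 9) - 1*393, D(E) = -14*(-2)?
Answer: -2211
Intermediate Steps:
D(E) = 28
Z = -418 (Z = (2*(-2 - 6) - 9) - 1*393 = (2*(-8) - 9) - 393 = (-16 - 9) - 393 = -25 - 393 = -418)
(D(-16) - 1821) + Z = (28 - 1821) - 418 = -1793 - 418 = -2211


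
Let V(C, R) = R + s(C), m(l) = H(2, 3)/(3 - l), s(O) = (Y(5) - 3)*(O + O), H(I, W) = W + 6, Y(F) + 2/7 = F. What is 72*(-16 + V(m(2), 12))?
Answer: 13536/7 ≈ 1933.7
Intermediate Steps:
Y(F) = -2/7 + F
H(I, W) = 6 + W
s(O) = 24*O/7 (s(O) = ((-2/7 + 5) - 3)*(O + O) = (33/7 - 3)*(2*O) = 12*(2*O)/7 = 24*O/7)
m(l) = 9/(3 - l) (m(l) = (6 + 3)/(3 - l) = 9/(3 - l))
V(C, R) = R + 24*C/7
72*(-16 + V(m(2), 12)) = 72*(-16 + (12 + 24*(-9/(-3 + 2))/7)) = 72*(-16 + (12 + 24*(-9/(-1))/7)) = 72*(-16 + (12 + 24*(-9*(-1))/7)) = 72*(-16 + (12 + (24/7)*9)) = 72*(-16 + (12 + 216/7)) = 72*(-16 + 300/7) = 72*(188/7) = 13536/7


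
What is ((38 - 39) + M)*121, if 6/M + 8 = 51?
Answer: -4477/43 ≈ -104.12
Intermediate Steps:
M = 6/43 (M = 6/(-8 + 51) = 6/43 ≈ 0.13953)
((38 - 39) + M)*121 = ((38 - 39) + 6/43)*121 = (-1 + 6/43)*121 = -37/43*121 = -4477/43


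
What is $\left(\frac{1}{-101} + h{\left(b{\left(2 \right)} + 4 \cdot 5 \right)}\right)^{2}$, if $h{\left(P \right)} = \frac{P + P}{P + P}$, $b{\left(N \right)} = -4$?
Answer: $\frac{10000}{10201} \approx 0.9803$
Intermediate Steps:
$h{\left(P \right)} = 1$ ($h{\left(P \right)} = \frac{2 P}{2 P} = 2 P \frac{1}{2 P} = 1$)
$\left(\frac{1}{-101} + h{\left(b{\left(2 \right)} + 4 \cdot 5 \right)}\right)^{2} = \left(\frac{1}{-101} + 1\right)^{2} = \left(- \frac{1}{101} + 1\right)^{2} = \left(\frac{100}{101}\right)^{2} = \frac{10000}{10201}$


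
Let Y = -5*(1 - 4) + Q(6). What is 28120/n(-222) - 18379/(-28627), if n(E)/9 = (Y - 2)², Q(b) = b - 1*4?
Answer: 168441743/11593935 ≈ 14.528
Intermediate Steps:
Q(b) = -4 + b (Q(b) = b - 4 = -4 + b)
Y = 17 (Y = -5*(1 - 4) + (-4 + 6) = -5*(-3) + 2 = 15 + 2 = 17)
n(E) = 2025 (n(E) = 9*(17 - 2)² = 9*15² = 9*225 = 2025)
28120/n(-222) - 18379/(-28627) = 28120/2025 - 18379/(-28627) = 28120*(1/2025) - 18379*(-1/28627) = 5624/405 + 18379/28627 = 168441743/11593935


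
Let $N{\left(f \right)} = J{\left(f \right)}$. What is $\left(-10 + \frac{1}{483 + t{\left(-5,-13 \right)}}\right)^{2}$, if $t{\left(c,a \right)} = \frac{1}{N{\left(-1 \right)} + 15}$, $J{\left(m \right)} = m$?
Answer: $\frac{4571923456}{45738169} \approx 99.959$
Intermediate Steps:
$N{\left(f \right)} = f$
$t{\left(c,a \right)} = \frac{1}{14}$ ($t{\left(c,a \right)} = \frac{1}{-1 + 15} = \frac{1}{14}$)
$\left(-10 + \frac{1}{483 + t{\left(-5,-13 \right)}}\right)^{2} = \left(-10 + \frac{1}{483 + \frac{1}{14}}\right)^{2} = \left(-10 + \frac{1}{\frac{6763}{14}}\right)^{2} = \left(-10 + \frac{14}{6763}\right)^{2} = \left(- \frac{67616}{6763}\right)^{2} = \frac{4571923456}{45738169}$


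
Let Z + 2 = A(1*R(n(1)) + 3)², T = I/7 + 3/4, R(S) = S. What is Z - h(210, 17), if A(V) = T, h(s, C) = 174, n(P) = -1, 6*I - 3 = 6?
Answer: -137255/784 ≈ -175.07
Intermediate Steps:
I = 3/2 (I = ½ + (⅙)*6 = ½ + 1 = 3/2 ≈ 1.5000)
T = 27/28 (T = (3/2)/7 + 3/4 = (3/2)*(⅐) + 3*(¼) = 3/14 + ¾ = 27/28 ≈ 0.96429)
A(V) = 27/28
Z = -839/784 (Z = -2 + (27/28)² = -2 + 729/784 = -839/784 ≈ -1.0702)
Z - h(210, 17) = -839/784 - 1*174 = -839/784 - 174 = -137255/784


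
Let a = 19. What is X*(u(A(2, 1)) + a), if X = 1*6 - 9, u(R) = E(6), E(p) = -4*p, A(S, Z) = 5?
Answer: 15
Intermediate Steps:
u(R) = -24 (u(R) = -4*6 = -24)
X = -3 (X = 6 - 9 = -3)
X*(u(A(2, 1)) + a) = -3*(-24 + 19) = -3*(-5) = 15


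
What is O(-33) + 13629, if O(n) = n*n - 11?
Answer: 14707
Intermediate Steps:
O(n) = -11 + n² (O(n) = n² - 11 = -11 + n²)
O(-33) + 13629 = (-11 + (-33)²) + 13629 = (-11 + 1089) + 13629 = 1078 + 13629 = 14707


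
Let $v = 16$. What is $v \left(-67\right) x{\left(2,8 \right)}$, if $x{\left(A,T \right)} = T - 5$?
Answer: $-3216$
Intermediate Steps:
$x{\left(A,T \right)} = -5 + T$
$v \left(-67\right) x{\left(2,8 \right)} = 16 \left(-67\right) \left(-5 + 8\right) = \left(-1072\right) 3 = -3216$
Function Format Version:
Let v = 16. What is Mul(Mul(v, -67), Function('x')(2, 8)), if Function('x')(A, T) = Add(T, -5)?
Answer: -3216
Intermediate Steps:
Function('x')(A, T) = Add(-5, T)
Mul(Mul(v, -67), Function('x')(2, 8)) = Mul(Mul(16, -67), Add(-5, 8)) = Mul(-1072, 3) = -3216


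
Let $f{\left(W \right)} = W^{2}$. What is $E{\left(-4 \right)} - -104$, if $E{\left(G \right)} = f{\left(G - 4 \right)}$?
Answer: $168$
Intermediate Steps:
$E{\left(G \right)} = \left(-4 + G\right)^{2}$ ($E{\left(G \right)} = \left(G - 4\right)^{2} = \left(-4 + G\right)^{2}$)
$E{\left(-4 \right)} - -104 = \left(-4 - 4\right)^{2} - -104 = \left(-8\right)^{2} + 104 = 64 + 104 = 168$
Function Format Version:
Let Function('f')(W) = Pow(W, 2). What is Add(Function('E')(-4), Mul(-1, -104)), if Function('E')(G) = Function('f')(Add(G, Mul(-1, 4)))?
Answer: 168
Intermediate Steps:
Function('E')(G) = Pow(Add(-4, G), 2) (Function('E')(G) = Pow(Add(G, Mul(-1, 4)), 2) = Pow(Add(G, -4), 2) = Pow(Add(-4, G), 2))
Add(Function('E')(-4), Mul(-1, -104)) = Add(Pow(Add(-4, -4), 2), Mul(-1, -104)) = Add(Pow(-8, 2), 104) = Add(64, 104) = 168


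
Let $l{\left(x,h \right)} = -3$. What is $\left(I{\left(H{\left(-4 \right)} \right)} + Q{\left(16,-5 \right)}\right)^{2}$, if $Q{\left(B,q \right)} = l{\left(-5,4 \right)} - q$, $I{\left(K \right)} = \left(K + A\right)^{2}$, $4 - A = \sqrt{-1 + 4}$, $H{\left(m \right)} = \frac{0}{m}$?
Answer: $633 - 336 \sqrt{3} \approx 51.031$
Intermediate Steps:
$H{\left(m \right)} = 0$
$A = 4 - \sqrt{3}$ ($A = 4 - \sqrt{-1 + 4} = 4 - \sqrt{3} \approx 2.2679$)
$I{\left(K \right)} = \left(4 + K - \sqrt{3}\right)^{2}$ ($I{\left(K \right)} = \left(K + \left(4 - \sqrt{3}\right)\right)^{2} = \left(4 + K - \sqrt{3}\right)^{2}$)
$Q{\left(B,q \right)} = -3 - q$
$\left(I{\left(H{\left(-4 \right)} \right)} + Q{\left(16,-5 \right)}\right)^{2} = \left(\left(4 + 0 - \sqrt{3}\right)^{2} - -2\right)^{2} = \left(\left(4 - \sqrt{3}\right)^{2} + \left(-3 + 5\right)\right)^{2} = \left(\left(4 - \sqrt{3}\right)^{2} + 2\right)^{2} = \left(2 + \left(4 - \sqrt{3}\right)^{2}\right)^{2}$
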